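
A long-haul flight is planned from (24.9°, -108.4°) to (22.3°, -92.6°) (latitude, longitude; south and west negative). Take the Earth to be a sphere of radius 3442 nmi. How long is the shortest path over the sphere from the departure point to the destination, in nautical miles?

Haversine: a = sin²(Δφ/2)+cos φ₁ cos φ₂ sin²(Δλ/2) = 0.01637;  σ = 2·atan2(√a,√(1−a))
σ = 14.701° → d = Rσ = 3442·0.25658 = 883 nmi

883 nmi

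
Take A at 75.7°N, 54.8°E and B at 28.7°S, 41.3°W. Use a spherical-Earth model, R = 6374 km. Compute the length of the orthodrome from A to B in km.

Haversine: a = sin²(Δφ/2)+cos φ₁ cos φ₂ sin²(Δλ/2) = 0.74418;  σ = 2·atan2(√a,√(1−a))
σ = 119.233° → d = Rσ = 6374·2.08101 = 13264 km

13264 km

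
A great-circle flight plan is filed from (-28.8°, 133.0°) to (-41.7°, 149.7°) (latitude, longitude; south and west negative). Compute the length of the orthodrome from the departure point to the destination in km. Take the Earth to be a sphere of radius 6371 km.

2080 km

Haversine: a = sin²(Δφ/2)+cos φ₁ cos φ₂ sin²(Δλ/2) = 0.02642;  σ = 2·atan2(√a,√(1−a))
σ = 18.708° → d = Rσ = 6371·0.32652 = 2080 km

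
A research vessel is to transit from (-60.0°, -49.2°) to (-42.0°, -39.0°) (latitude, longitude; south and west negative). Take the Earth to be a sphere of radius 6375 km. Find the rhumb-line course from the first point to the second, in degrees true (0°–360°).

Meridional parts: M(φ₁)=-1.3170, M(φ₂)=-0.8092 → ΔM = +0.5078;  Δλ = +0.1780 rad
tan C = Δλ / ΔM = +0.3506 → C = 19.32°

19.3°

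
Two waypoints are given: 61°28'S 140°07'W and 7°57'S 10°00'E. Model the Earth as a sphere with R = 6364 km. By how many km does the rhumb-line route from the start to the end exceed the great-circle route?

2126 km

Great circle: cos σ = sin φ₁ sin φ₂ + cos φ₁ cos φ₂ cos Δλ,  σ = 1.8636 rad → d_gc = 11860.2 km
Rhumb line: Δψ = +1.2301, q = Δφ/Δψ = 0.7593, d_rh = R√(Δφ²+q²Δλ²) = 13986.5 km
Excess = 13986.5 − 11860.2 = 2126.3 ≈ 2126 km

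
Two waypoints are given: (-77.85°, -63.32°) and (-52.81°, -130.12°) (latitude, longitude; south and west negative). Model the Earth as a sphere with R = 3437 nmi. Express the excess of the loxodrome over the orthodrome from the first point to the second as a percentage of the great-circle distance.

4.8%

Great circle: σ = 0.5936 rad → d_gc = Rσ = 2040.3 nmi
Rhumb: Δφ = +0.4370, Δλ = -1.1659, Δψ = +1.1510, q = Δφ/Δψ = 0.3797 → d_rh = R√(Δφ²+q²Δλ²) = 2138.1 nmi
Excess = (2138.1 − 2040.3) / 2040.3 = 97.8 / 2040.3 = 4.79% ≈ 4.8%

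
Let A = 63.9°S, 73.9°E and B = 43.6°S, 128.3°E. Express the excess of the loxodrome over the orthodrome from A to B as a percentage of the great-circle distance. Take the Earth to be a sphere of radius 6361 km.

Great circle: σ = 0.6355 rad → d_gc = Rσ = 4042.6 km
Rhumb: Δφ = +0.3543, Δλ = +0.9495, Δψ = +0.6147, q = Δφ/Δψ = 0.5764 → d_rh = R√(Δφ²+q²Δλ²) = 4146.9 km
Excess = (4146.9 − 4042.6) / 4042.6 = 104.3 / 4042.6 = 2.58% ≈ 2.6%

2.6%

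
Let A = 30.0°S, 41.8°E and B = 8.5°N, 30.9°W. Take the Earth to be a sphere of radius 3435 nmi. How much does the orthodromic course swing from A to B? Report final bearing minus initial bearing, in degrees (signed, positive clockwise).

+16.5°

Initial bearing θ₁ = atan2(sin Δλ cos φ₂, cos φ₁ sin φ₂ − sin φ₁ cos φ₂ cos Δλ) = 286.24°
Final bearing θ₂ = (initial bearing from the destination back to the start) + 180° = 302.79°
Δθ = θ₂ − θ₁ = +16.5°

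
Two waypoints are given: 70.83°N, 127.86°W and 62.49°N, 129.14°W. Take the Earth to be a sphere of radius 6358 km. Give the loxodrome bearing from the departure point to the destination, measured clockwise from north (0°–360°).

183.4°

Meridional parts: M(φ₁)=+1.7786, M(φ₂)=+1.4074 → ΔM = -0.3713;  Δλ = -0.0223 rad
tan C = Δλ / ΔM = +0.0602 → C = 183.44°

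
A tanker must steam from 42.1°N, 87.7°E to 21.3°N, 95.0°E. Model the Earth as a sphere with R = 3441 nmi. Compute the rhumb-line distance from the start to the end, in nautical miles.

Rhumb course C = atan2(Δλ, Δψ) with Δψ = ln[tan(π/4+φ₂/2)/tan(π/4+φ₁/2)] = -0.4309, Δλ = +0.1274 → C = 163.53°
d = R·|Δφ| / |cos C| = 3441·0.36303 / 0.95896 = 1303 nmi

1303 nmi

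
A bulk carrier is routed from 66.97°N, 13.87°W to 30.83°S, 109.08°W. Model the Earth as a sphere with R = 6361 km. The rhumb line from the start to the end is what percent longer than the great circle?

2.8%

Great circle: σ = 2.0969 rad → d_gc = Rσ = 13338.3 km
Rhumb: Δφ = -1.7069, Δλ = -1.6617, Δψ = -2.1571, q = Δφ/Δψ = 0.7913 → d_rh = R√(Δφ²+q²Δλ²) = 13706.0 km
Excess = (13706.0 − 13338.3) / 13338.3 = 367.7 / 13338.3 = 2.76% ≈ 2.8%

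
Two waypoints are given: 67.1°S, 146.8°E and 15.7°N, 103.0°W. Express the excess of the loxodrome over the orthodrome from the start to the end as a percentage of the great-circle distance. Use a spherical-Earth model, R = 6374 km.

Great circle: σ = 1.9591 rad → d_gc = Rσ = 12487.3 km
Rhumb: Δφ = +1.4451, Δλ = +1.9234, Δψ = +1.8743, q = Δφ/Δψ = 0.7710 → d_rh = R√(Δφ²+q²Δλ²) = 13198.2 km
Excess = (13198.2 − 12487.3) / 12487.3 = 710.9 / 12487.3 = 5.69% ≈ 5.7%

5.7%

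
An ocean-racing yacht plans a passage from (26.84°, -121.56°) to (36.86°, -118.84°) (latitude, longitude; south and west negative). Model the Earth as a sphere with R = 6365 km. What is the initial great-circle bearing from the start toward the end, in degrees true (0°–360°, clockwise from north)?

θ = atan2( sin Δλ·cos φ₂ ,  cos φ₁ sin φ₂ − sin φ₁ cos φ₂ cos Δλ )
  = atan2(+0.0380, +0.1744) = 12.28°

12.3°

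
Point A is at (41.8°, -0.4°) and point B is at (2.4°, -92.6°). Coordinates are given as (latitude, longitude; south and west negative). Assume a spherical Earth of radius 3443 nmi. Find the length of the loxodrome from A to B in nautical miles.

5529 nmi

Rhumb course C = atan2(Δλ, Δψ) with Δψ = ln[tan(π/4+φ₂/2)/tan(π/4+φ₁/2)] = -0.7626, Δλ = -1.6092 → C = 244.64°
d = R·|Δφ| / |cos C| = 3443·0.68766 / 0.42824 = 5529 nmi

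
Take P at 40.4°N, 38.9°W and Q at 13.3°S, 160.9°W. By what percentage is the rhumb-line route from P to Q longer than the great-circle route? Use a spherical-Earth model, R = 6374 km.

2.3%

Great circle: σ = 2.1434 rad → d_gc = Rσ = 13662.1 km
Rhumb: Δφ = -0.9372, Δλ = -2.1293, Δψ = -1.0063, q = Δφ/Δψ = 0.9314 → d_rh = R√(Δφ²+q²Δλ²) = 13981.4 km
Excess = (13981.4 − 13662.1) / 13662.1 = 319.3 / 13662.1 = 2.34% ≈ 2.3%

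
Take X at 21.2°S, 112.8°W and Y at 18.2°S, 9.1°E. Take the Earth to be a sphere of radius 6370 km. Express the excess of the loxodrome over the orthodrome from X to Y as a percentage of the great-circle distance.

3.6%

Great circle: σ = 1.9338 rad → d_gc = Rσ = 12318.3 km
Rhumb: Δφ = +0.0524, Δλ = +2.1276, Δψ = +0.0556, q = Δφ/Δψ = 0.9413 → d_rh = R√(Δφ²+q²Δλ²) = 12761.8 km
Excess = (12761.8 − 12318.3) / 12318.3 = 443.5 / 12318.3 = 3.60% ≈ 3.6%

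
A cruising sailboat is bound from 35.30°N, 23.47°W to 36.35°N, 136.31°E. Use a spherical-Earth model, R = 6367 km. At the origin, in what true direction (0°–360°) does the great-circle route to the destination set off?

16.8°

N = sin Δλ·cos φ₂ = +0.2784;  D = cos φ₁ sin φ₂ − sin φ₁ cos φ₂ cos Δλ = +0.9205
initial course = atan2(N, D) = 16.83°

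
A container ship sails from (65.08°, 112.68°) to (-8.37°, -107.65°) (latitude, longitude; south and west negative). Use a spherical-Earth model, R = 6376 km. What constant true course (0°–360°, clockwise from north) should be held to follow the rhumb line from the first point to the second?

Meridional parts: M(φ₁)=+1.5098, M(φ₂)=-0.1466 → ΔM = -1.6564;  Δλ = +2.4377 rad
tan C = Δλ / ΔM = -1.4717 → C = 124.20°

124.2°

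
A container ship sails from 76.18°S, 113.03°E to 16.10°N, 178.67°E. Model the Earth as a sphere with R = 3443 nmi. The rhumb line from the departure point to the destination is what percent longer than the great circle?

2.2%

Great circle: σ = 1.7463 rad → d_gc = Rσ = 6012.6 nmi
Rhumb: Δφ = +1.6106, Δλ = +1.1456, Δψ = +2.3952, q = Δφ/Δψ = 0.6724 → d_rh = R√(Δφ²+q²Δλ²) = 6146.9 nmi
Excess = (6146.9 − 6012.6) / 6012.6 = 134.3 / 6012.6 = 2.23% ≈ 2.2%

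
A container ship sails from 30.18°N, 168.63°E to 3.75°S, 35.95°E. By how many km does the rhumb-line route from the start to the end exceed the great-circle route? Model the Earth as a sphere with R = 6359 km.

373 km

Great circle: cos σ = sin φ₁ sin φ₂ + cos φ₁ cos φ₂ cos Δλ,  σ = 2.2365 rad → d_gc = 14222.1 km
Rhumb line: Δψ = -0.6184, q = Δφ/Δψ = 0.9576, d_rh = R√(Δφ²+q²Δλ²) = 14594.9 km
Excess = 14594.9 − 14222.1 = 372.8 ≈ 373 km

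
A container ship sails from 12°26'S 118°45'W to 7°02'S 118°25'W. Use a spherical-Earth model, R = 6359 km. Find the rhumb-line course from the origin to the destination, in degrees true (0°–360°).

3.5°

Δψ = ln[tan(π/4+φ₂/2)/tan(π/4+φ₁/2)] = +0.0957
Δλ = +0.0058 rad (taken the short way round)
course = atan2(Δλ, Δψ) = 3.48°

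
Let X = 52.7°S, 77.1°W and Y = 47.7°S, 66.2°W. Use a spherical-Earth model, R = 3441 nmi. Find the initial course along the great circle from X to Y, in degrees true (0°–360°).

N = sin Δλ·cos φ₂ = +0.1273;  D = cos φ₁ sin φ₂ − sin φ₁ cos φ₂ cos Δλ = +0.0775
initial course = atan2(N, D) = 58.66°

58.7°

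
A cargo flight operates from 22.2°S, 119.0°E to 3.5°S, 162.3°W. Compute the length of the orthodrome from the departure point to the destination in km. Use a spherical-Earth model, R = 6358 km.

Haversine: a = sin²(Δφ/2)+cos φ₁ cos φ₂ sin²(Δλ/2) = 0.39793;  σ = 2·atan2(√a,√(1−a))
σ = 78.220° → d = Rσ = 6358·1.36520 = 8680 km

8680 km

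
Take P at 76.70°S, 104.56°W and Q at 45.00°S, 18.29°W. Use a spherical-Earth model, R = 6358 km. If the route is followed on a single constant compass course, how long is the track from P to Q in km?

5462 km

Δψ = ln[tan(π/4+φ₂/2)/tan(π/4+φ₁/2)] = +1.2677;  Δφ = +0.5533 rad,  Δλ = +1.5057 rad
q = Δφ/Δψ = 0.4364
d = R·√(Δφ² + q²Δλ²) = 6358·0.85902 = 5462 km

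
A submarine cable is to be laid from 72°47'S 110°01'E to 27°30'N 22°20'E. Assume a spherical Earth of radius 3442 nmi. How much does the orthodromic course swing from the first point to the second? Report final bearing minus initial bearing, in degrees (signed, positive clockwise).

+60.0°

Initial bearing θ₁ = atan2(sin Δλ cos φ₂, cos φ₁ sin φ₂ − sin φ₁ cos φ₂ cos Δλ) = 280.92°
Final bearing θ₂ = (initial bearing from the destination back to the start) + 180° = 340.87°
Δθ = θ₂ − θ₁ = +60.0°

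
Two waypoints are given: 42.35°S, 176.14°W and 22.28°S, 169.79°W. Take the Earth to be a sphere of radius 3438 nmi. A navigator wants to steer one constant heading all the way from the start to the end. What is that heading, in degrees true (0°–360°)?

14.8°

Δψ = ln[tan(π/4+φ₂/2)/tan(π/4+φ₁/2)] = +0.4184
Δλ = +0.1108 rad (taken the short way round)
course = atan2(Δλ, Δψ) = 14.84°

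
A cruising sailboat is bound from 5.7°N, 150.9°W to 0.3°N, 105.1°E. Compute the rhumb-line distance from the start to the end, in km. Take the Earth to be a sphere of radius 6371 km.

11560 km

Rhumb course C = atan2(Δλ, Δψ) with Δψ = ln[tan(π/4+φ₂/2)/tan(π/4+φ₁/2)] = -0.0944, Δλ = -1.8151 → C = 267.02°
d = R·|Δφ| / |cos C| = 6371·0.09425 / 0.05194 = 11560 km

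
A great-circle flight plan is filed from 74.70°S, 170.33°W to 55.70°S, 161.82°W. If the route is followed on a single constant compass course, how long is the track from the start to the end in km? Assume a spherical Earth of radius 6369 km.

Δψ = ln[tan(π/4+φ₂/2)/tan(π/4+φ₁/2)] = +0.8318;  Δφ = +0.3316 rad,  Δλ = +0.1485 rad
q = Δφ/Δψ = 0.3987
d = R·√(Δφ² + q²Δλ²) = 6369·0.33686 = 2145 km

2145 km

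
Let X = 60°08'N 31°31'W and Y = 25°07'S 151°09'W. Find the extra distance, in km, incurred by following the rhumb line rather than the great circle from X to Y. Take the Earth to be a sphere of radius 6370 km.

Great circle: cos σ = sin φ₁ sin φ₂ + cos φ₁ cos φ₂ cos Δλ,  σ = 2.2031 rad → d_gc = 14033.97 km
Rhumb line: Δψ = -1.7747, q = Δφ/Δψ = 0.8384, d_rh = R√(Δφ²+q²Δλ²) = 14634.54 km
Excess = 14634.54 − 14033.97 = 600.57 ≈ 601 km

601 km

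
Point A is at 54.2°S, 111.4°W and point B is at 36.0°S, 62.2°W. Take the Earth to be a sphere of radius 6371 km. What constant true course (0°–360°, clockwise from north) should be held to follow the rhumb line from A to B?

62.0°

Meridional parts: M(φ₁)=-1.1301, M(φ₂)=-0.6743 → ΔM = +0.4559;  Δλ = +0.8587 rad
tan C = Δλ / ΔM = +1.8837 → C = 62.04°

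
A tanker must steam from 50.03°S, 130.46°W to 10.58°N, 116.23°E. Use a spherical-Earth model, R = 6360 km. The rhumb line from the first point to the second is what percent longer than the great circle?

3.6%

Great circle: σ = 1.9721 rad → d_gc = Rσ = 12542.3 km
Rhumb: Δφ = +1.0578, Δλ = -1.9776, Δψ = +1.1972, q = Δφ/Δψ = 0.8836 → d_rh = R√(Δφ²+q²Δλ²) = 12991.4 km
Excess = (12991.4 − 12542.3) / 12542.3 = 449.1 / 12542.3 = 3.58% ≈ 3.6%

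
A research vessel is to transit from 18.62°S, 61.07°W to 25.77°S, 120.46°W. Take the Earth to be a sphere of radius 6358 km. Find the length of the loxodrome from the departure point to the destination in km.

Δψ = ln[tan(π/4+φ₂/2)/tan(π/4+φ₁/2)] = -0.1349;  Δφ = -0.1248 rad,  Δλ = -1.0366 rad
q = Δφ/Δψ = 0.9251
d = R·√(Δφ² + q²Δλ²) = 6358·0.96700 = 6148 km

6148 km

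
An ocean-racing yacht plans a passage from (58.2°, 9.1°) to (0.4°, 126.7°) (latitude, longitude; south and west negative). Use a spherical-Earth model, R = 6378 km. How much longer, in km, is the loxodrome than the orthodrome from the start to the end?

Great circle: cos σ = sin φ₁ sin φ₂ + cos φ₁ cos φ₂ cos Δλ,  σ = 1.8113 rad → d_gc = 11552.5 km
Rhumb line: Δψ = -1.2488, q = Δφ/Δψ = 0.8078, d_rh = R√(Δφ²+q²Δλ²) = 12378.7 km
Excess = 12378.7 − 11552.5 = 826.2 ≈ 826 km

826 km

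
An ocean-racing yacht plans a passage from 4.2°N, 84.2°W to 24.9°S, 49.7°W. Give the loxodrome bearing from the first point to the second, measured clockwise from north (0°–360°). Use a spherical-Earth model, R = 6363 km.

130.9°

Meridional parts: M(φ₁)=+0.0734, M(φ₂)=-0.4490 → ΔM = -0.5223;  Δλ = +0.6021 rad
tan C = Δλ / ΔM = -1.1528 → C = 130.94°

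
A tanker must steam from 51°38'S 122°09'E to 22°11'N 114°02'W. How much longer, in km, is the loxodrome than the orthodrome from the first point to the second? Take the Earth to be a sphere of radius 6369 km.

475 km

Great circle: cos σ = sin φ₁ sin φ₂ + cos φ₁ cos φ₂ cos Δλ,  σ = 2.2343 rad → d_gc = 14230.5 km
Rhumb line: Δψ = +1.4530, q = Δφ/Δψ = 0.8867, d_rh = R√(Δφ²+q²Δλ²) = 14705.6 km
Excess = 14705.6 − 14230.5 = 475.1 ≈ 475 km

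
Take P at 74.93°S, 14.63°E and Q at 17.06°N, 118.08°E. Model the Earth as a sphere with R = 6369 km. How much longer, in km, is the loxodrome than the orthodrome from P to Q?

Great circle: cos σ = sin φ₁ sin φ₂ + cos φ₁ cos φ₂ cos Δλ,  σ = 1.9189 rad → d_gc = 12221.3 km
Rhumb line: Δψ = +2.3251, q = Δφ/Δψ = 0.6905, d_rh = R√(Δφ²+q²Δλ²) = 12946.6 km
Excess = 12946.6 − 12221.3 = 725.3 ≈ 725 km

725 km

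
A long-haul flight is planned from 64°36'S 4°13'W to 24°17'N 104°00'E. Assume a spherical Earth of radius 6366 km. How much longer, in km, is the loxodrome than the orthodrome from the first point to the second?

Great circle: cos σ = sin φ₁ sin φ₂ + cos φ₁ cos φ₂ cos Δλ,  σ = 2.0872 rad → d_gc = 13286.9 km
Rhumb line: Δψ = +1.9272, q = Δφ/Δψ = 0.8050, d_rh = R√(Δφ²+q²Δλ²) = 13827.7 km
Excess = 13827.7 − 13286.9 = 540.8 ≈ 541 km

541 km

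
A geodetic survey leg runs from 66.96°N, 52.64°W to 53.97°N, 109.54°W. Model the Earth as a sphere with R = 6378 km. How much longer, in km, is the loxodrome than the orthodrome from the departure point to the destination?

107 km

Great circle: cos σ = sin φ₁ sin φ₂ + cos φ₁ cos φ₂ cos Δλ,  σ = 0.5158 rad → d_gc = 3289.5 km
Rhumb line: Δψ = -0.4673, q = Δφ/Δψ = 0.4852, d_rh = R√(Δφ²+q²Δλ²) = 3396.5 km
Excess = 3396.5 − 3289.5 = 107.0 ≈ 107 km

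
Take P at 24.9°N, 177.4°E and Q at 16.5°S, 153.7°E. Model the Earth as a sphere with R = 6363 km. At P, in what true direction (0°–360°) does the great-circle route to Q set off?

211.6°

N = sin Δλ·cos φ₂ = -0.3854;  D = cos φ₁ sin φ₂ − sin φ₁ cos φ₂ cos Δλ = -0.6273
initial course = atan2(N, D) = 211.57°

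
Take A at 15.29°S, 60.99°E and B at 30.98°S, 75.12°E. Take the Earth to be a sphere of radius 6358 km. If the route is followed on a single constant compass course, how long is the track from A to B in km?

Rhumb course C = atan2(Δλ, Δψ) with Δψ = ln[tan(π/4+φ₂/2)/tan(π/4+φ₁/2)] = -0.2991, Δλ = +0.2466 → C = 140.49°
d = R·|Δφ| / |cos C| = 6358·0.27384 / 0.77152 = 2257 km

2257 km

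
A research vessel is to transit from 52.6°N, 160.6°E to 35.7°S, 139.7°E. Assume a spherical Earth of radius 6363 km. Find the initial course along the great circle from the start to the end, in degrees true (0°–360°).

N = sin Δλ·cos φ₂ = -0.2897;  D = cos φ₁ sin φ₂ − sin φ₁ cos φ₂ cos Δλ = -0.9571
initial course = atan2(N, D) = 196.84°

196.8°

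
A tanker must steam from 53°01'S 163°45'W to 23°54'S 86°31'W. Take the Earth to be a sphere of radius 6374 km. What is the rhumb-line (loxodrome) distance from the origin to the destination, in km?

7317 km

Rhumb course C = atan2(Δλ, Δψ) with Δψ = ln[tan(π/4+φ₂/2)/tan(π/4+φ₁/2)] = +0.6655, Δλ = +1.3480 → C = 63.72°
d = R·|Δφ| / |cos C| = 6374·0.50818 / 0.44271 = 7317 km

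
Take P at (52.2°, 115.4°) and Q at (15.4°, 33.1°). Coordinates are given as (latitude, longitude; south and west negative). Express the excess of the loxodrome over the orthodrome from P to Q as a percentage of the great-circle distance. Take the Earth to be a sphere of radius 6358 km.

Great circle: σ = 1.2776 rad → d_gc = Rσ = 8123.1 km
Rhumb: Δφ = -0.6423, Δλ = -1.4364, Δψ = -0.7998, q = Δφ/Δψ = 0.8031 → d_rh = R√(Δφ²+q²Δλ²) = 8394.5 km
Excess = (8394.5 − 8123.1) / 8123.1 = 271.4 / 8123.1 = 3.34% ≈ 3.3%

3.3%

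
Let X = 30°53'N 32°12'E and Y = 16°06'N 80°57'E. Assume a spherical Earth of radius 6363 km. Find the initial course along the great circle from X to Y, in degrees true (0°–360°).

96.9°

N = sin Δλ·cos φ₂ = +0.7224;  D = cos φ₁ sin φ₂ − sin φ₁ cos φ₂ cos Δλ = -0.0872
initial course = atan2(N, D) = 96.88°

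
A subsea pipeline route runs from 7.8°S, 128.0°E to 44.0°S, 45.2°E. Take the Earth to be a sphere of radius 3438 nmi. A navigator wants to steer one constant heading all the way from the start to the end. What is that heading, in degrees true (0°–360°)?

Δψ = ln[tan(π/4+φ₂/2)/tan(π/4+φ₁/2)] = -0.7203
Δλ = -1.4451 rad (taken the short way round)
course = atan2(Δλ, Δψ) = 243.51°

243.5°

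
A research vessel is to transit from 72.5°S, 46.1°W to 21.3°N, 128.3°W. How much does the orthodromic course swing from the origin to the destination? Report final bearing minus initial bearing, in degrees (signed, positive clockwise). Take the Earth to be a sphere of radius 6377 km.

Initial bearing θ₁ = atan2(sin Δλ cos φ₂, cos φ₁ sin φ₂ − sin φ₁ cos φ₂ cos Δλ) = 283.98°
Final bearing θ₂ = (initial bearing from the destination back to the start) + 180° = 341.75°
Δθ = θ₂ − θ₁ = +57.8°

+57.8°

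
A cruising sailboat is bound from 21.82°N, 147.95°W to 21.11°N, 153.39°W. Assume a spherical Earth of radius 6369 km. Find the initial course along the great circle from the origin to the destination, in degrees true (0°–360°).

263.0°

θ = atan2( sin Δλ·cos φ₂ ,  cos φ₁ sin φ₂ − sin φ₁ cos φ₂ cos Δλ )
  = atan2(-0.0884, -0.0108) = 263.02°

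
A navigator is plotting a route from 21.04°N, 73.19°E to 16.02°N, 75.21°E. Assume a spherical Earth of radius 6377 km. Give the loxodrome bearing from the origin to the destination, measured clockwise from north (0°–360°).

Meridional parts: M(φ₁)=+0.3758, M(φ₂)=+0.2833 → ΔM = -0.0924;  Δλ = +0.0353 rad
tan C = Δλ / ΔM = -0.3814 → C = 159.12°

159.1°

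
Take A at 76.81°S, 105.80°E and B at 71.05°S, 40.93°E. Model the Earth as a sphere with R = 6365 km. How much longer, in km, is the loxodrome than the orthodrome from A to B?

Great circle: cos σ = sin φ₁ sin φ₂ + cos φ₁ cos φ₂ cos Δλ,  σ = 0.3100 rad → d_gc = 1973.4 km
Rhumb line: Δψ = +0.3671, q = Δφ/Δψ = 0.2739, d_rh = R√(Δφ²+q²Δλ²) = 2074.7 km
Excess = 2074.7 − 1973.4 = 101.3 ≈ 101 km

101 km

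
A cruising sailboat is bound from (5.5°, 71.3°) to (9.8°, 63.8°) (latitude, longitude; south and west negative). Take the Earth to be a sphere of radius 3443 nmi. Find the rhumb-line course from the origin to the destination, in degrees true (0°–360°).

Meridional parts: M(φ₁)=+0.0961, M(φ₂)=+0.1719 → ΔM = +0.0757;  Δλ = -0.1309 rad
tan C = Δλ / ΔM = -1.7282 → C = 300.05°

300.1°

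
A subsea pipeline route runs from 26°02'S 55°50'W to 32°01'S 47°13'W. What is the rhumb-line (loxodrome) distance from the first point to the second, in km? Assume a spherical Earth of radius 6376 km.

1070 km

Rhumb course C = atan2(Δλ, Δψ) with Δψ = ln[tan(π/4+φ₂/2)/tan(π/4+φ₁/2)] = -0.1195, Δλ = +0.1504 → C = 128.47°
d = R·|Δφ| / |cos C| = 6376·0.10443 / 0.62217 = 1070 km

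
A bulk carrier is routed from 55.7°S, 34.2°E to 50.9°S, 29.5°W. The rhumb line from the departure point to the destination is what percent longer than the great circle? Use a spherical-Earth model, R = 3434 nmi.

3.5%

Great circle: σ = 0.6459 rad → d_gc = Rσ = 2218.0 nmi
Rhumb: Δφ = +0.0838, Δλ = -1.1118, Δψ = +0.1404, q = Δφ/Δψ = 0.5968 → d_rh = R√(Δφ²+q²Δλ²) = 2296.7 nmi
Excess = (2296.7 − 2218.0) / 2218.0 = 78.7 / 2218.0 = 3.548% ≈ 3.5%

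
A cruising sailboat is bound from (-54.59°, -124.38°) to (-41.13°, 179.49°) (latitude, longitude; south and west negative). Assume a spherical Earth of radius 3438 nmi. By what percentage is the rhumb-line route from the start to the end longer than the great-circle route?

Great circle: σ = 0.6772 rad → d_gc = Rσ = 2328.2 nmi
Rhumb: Δφ = +0.2349, Δλ = -0.9797, Δψ = +0.3529, q = Δφ/Δψ = 0.6656 → d_rh = R√(Δφ²+q²Δλ²) = 2382.8 nmi
Excess = (2382.8 − 2328.2) / 2328.2 = 54.6 / 2328.2 = 2.345% ≈ 2.3%

2.3%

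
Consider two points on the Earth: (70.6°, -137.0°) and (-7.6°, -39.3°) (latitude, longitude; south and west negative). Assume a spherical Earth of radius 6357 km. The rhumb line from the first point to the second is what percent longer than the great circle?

5.4%

Great circle: σ = 1.7405 rad → d_gc = Rσ = 11064.2 km
Rhumb: Δφ = -1.3648, Δλ = +1.7052, Δψ = -1.8995, q = Δφ/Δψ = 0.7185 → d_rh = R√(Δφ²+q²Δλ²) = 11659.4 km
Excess = (11659.4 − 11064.2) / 11064.2 = 595.2 / 11064.2 = 5.38% ≈ 5.4%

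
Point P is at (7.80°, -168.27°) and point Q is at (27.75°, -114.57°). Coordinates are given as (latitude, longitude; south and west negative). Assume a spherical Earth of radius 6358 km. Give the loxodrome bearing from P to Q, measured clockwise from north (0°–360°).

68.6°

Δψ = ln[tan(π/4+φ₂/2)/tan(π/4+φ₁/2)] = +0.3679
Δλ = +0.9372 rad (taken the short way round)
course = atan2(Δλ, Δψ) = 68.57°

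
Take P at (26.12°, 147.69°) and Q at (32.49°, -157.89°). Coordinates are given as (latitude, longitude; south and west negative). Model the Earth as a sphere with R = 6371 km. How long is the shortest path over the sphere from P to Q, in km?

5268 km

Haversine: a = sin²(Δφ/2)+cos φ₁ cos φ₂ sin²(Δλ/2) = 0.16143;  σ = 2·atan2(√a,√(1−a))
σ = 47.380° → d = Rσ = 6371·0.82693 = 5268 km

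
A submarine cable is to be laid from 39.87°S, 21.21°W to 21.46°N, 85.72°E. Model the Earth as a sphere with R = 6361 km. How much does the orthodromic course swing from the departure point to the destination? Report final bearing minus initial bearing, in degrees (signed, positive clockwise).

-28.2°

At departure: θ₁ = atan2(sin Δλ cos φ₂, cos φ₁ sin φ₂ − sin φ₁ cos φ₂ cos Δλ) = 83.14°
At arrival: θ₂ = atan2(sin Δλ cos φ₁, −cos φ₂ sin φ₁ + sin φ₂ cos φ₁ cos Δλ) = 54.96°
Δθ = θ₂ − θ₁ = -28.2°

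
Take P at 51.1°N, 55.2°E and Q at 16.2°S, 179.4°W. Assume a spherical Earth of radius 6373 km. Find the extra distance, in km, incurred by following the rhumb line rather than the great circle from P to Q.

Great circle: cos σ = sin φ₁ sin φ₂ + cos φ₁ cos φ₂ cos Δλ,  σ = 2.1730 rad → d_gc = 13848.4 km
Rhumb line: Δψ = -1.3275, q = Δφ/Δψ = 0.8848, d_rh = R√(Δφ²+q²Δλ²) = 14434.6 km
Excess = 14434.6 − 13848.4 = 586.2 ≈ 586 km

586 km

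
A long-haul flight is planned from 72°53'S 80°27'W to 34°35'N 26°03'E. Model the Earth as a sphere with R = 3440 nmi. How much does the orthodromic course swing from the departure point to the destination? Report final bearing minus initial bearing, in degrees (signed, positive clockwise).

Initial bearing θ₁ = atan2(sin Δλ cos φ₂, cos φ₁ sin φ₂ − sin φ₁ cos φ₂ cos Δλ) = 94.09°
Final bearing θ₂ = (initial bearing from the destination back to the start) + 180° = 20.89°
Δθ = θ₂ − θ₁ = -73.2°

-73.2°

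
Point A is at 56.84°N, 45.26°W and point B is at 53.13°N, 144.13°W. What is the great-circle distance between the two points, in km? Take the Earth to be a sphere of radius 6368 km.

5751 km

cos σ = sin φ₁ sin φ₂ + cos φ₁ cos φ₂ cos Δλ
      = sin(56.84°)sin(53.13°) + cos(56.84°)cos(53.13°)cos(-98.87°) = 0.6191
σ = 51.749° → d = Rσ = 6368·0.90319 = 5751 km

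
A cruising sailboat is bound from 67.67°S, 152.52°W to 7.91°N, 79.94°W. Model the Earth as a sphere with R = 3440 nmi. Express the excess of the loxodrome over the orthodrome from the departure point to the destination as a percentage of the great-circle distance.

Great circle: σ = 1.5854 rad → d_gc = Rσ = 5453.9 nmi
Rhumb: Δφ = +1.3191, Δλ = +1.2668, Δψ = +1.7612, q = Δφ/Δψ = 0.7490 → d_rh = R√(Δφ²+q²Δλ²) = 5589.7 nmi
Excess = (5589.7 − 5453.9) / 5453.9 = 135.8 / 5453.9 = 2.49% ≈ 2.5%

2.5%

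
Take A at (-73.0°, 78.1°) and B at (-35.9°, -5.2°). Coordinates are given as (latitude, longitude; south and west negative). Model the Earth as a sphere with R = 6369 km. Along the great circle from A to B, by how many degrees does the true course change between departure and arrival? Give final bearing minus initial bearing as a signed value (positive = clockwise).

+74.7°

At departure: θ₁ = atan2(sin Δλ cos φ₂, cos φ₁ sin φ₂ − sin φ₁ cos φ₂ cos Δλ) = 264.25°
At arrival: θ₂ = atan2(sin Δλ cos φ₁, −cos φ₂ sin φ₁ + sin φ₂ cos φ₁ cos Δλ) = 338.95°
Δθ = θ₂ − θ₁ = +74.7°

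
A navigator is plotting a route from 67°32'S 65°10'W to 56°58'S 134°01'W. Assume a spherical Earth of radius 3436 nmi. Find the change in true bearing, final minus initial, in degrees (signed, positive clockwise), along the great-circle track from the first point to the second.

+62.7°

Initial bearing θ₁ = atan2(sin Δλ cos φ₂, cos φ₁ sin φ₂ − sin φ₁ cos φ₂ cos Δλ) = 254.75°
Final bearing θ₂ = (initial bearing from the destination back to the start) + 180° = 317.44°
Δθ = θ₂ − θ₁ = +62.7°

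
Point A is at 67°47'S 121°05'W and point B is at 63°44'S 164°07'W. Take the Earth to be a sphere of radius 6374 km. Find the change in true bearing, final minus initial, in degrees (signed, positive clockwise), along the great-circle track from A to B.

+39.6°

At departure: θ₁ = atan2(sin Δλ cos φ₂, cos φ₁ sin φ₂ − sin φ₁ cos φ₂ cos Δλ) = 262.53°
At arrival: θ₂ = atan2(sin Δλ cos φ₁, −cos φ₂ sin φ₁ + sin φ₂ cos φ₁ cos Δλ) = 302.10°
Δθ = θ₂ − θ₁ = +39.6°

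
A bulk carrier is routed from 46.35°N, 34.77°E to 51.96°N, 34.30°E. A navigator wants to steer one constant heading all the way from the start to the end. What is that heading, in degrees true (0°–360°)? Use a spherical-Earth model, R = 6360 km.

356.9°

Meridional parts: M(φ₁)=+0.9151, M(φ₂)=+1.0650 → ΔM = +0.1499;  Δλ = -0.0082 rad
tan C = Δλ / ΔM = -0.0547 → C = 356.87°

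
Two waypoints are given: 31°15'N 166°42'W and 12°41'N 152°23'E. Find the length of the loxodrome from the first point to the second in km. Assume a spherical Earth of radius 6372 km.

Rhumb course C = atan2(Δλ, Δψ) with Δψ = ln[tan(π/4+φ₂/2)/tan(π/4+φ₁/2)] = -0.3515, Δλ = -0.7141 → C = 243.80°
d = R·|Δφ| / |cos C| = 6372·0.32405 / 0.44157 = 4676 km

4676 km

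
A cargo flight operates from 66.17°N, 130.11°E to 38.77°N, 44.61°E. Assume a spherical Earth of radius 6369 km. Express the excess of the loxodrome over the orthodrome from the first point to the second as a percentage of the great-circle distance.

6.7%

Great circle: σ = 0.9304 rad → d_gc = Rσ = 5925.6 km
Rhumb: Δφ = -0.4782, Δλ = -1.4923, Δψ = -0.8207, q = Δφ/Δψ = 0.5827 → d_rh = R√(Δφ²+q²Δλ²) = 6320.2 km
Excess = (6320.2 − 5925.6) / 5925.6 = 394.6 / 5925.6 = 6.66% ≈ 6.7%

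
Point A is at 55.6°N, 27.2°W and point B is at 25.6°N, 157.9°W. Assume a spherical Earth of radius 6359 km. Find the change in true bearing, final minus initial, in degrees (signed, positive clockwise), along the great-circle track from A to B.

Initial bearing θ₁ = atan2(sin Δλ cos φ₂, cos φ₁ sin φ₂ − sin φ₁ cos φ₂ cos Δλ) = 316.85°
Final bearing θ₂ = (initial bearing from the destination back to the start) + 180° = 205.37°
Δθ = θ₂ − θ₁ = -111.5°

-111.5°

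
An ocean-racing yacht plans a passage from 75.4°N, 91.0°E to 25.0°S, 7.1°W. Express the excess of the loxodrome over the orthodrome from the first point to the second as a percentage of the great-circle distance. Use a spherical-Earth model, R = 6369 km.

4.7%

Great circle: σ = 2.0277 rad → d_gc = Rσ = 12914.3 km
Rhumb: Δφ = -1.7523, Δλ = -1.7122, Δψ = -2.5058, q = Δφ/Δψ = 0.6993 → d_rh = R√(Δφ²+q²Δλ²) = 13517.0 km
Excess = (13517.0 − 12914.3) / 12914.3 = 602.7 / 12914.3 = 4.67% ≈ 4.7%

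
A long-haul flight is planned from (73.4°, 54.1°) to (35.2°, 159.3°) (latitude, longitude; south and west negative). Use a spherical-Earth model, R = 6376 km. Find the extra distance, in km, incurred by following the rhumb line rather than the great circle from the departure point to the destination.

Great circle: cos σ = sin φ₁ sin φ₂ + cos φ₁ cos φ₂ cos Δλ,  σ = 1.0573 rad → d_gc = 6741.5 km
Rhumb line: Δψ = -1.2678, q = Δφ/Δψ = 0.5259, d_rh = R√(Δφ²+q²Δλ²) = 7481.3 km
Excess = 7481.3 − 6741.5 = 739.8 ≈ 740 km

740 km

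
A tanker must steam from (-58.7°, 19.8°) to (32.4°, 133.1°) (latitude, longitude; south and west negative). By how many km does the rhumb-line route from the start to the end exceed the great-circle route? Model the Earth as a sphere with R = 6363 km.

Great circle: cos σ = sin φ₁ sin φ₂ + cos φ₁ cos φ₂ cos Δλ,  σ = 2.2541 rad → d_gc = 14342.7 km
Rhumb line: Δψ = +1.8707, q = Δφ/Δψ = 0.8499, d_rh = R√(Δφ²+q²Δλ²) = 14721.6 km
Excess = 14721.6 − 14342.7 = 378.9 ≈ 379 km

379 km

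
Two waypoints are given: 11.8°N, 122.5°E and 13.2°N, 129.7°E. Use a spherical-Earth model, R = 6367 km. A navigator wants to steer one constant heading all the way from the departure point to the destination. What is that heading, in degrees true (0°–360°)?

78.7°

Meridional parts: M(φ₁)=+0.2074, M(φ₂)=+0.2324 → ΔM = +0.0250;  Δλ = +0.1257 rad
tan C = Δλ / ΔM = +5.0208 → C = 78.74°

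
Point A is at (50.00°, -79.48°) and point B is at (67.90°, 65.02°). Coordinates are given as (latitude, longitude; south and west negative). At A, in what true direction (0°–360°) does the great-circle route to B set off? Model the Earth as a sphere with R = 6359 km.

14.7°

N = sin Δλ·cos φ₂ = +0.2185;  D = cos φ₁ sin φ₂ − sin φ₁ cos φ₂ cos Δλ = +0.8302
initial course = atan2(N, D) = 14.74°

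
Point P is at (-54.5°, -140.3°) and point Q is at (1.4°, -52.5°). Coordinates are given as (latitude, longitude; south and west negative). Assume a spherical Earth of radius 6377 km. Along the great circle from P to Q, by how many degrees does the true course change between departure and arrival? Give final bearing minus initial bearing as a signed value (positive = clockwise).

At departure: θ₁ = atan2(sin Δλ cos φ₂, cos φ₁ sin φ₂ − sin φ₁ cos φ₂ cos Δλ) = 87.40°
At arrival: θ₂ = atan2(sin Δλ cos φ₁, −cos φ₂ sin φ₁ + sin φ₂ cos φ₁ cos Δλ) = 35.47°
Δθ = θ₂ − θ₁ = -51.9°

-51.9°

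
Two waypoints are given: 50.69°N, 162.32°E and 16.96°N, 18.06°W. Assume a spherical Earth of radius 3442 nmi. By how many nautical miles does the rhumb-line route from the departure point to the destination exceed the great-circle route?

Great circle: cos σ = sin φ₁ sin φ₂ + cos φ₁ cos φ₂ cos Δλ,  σ = 1.9609 rad → d_gc = 6749.29 nmi
Rhumb line: Δψ = -0.7291, q = Δφ/Δψ = 0.8074, d_rh = R√(Δφ²+q²Δλ²) = 8944.85 nmi
Excess = 8944.85 − 6749.29 = 2195.56 ≈ 2196 nmi

2196 nmi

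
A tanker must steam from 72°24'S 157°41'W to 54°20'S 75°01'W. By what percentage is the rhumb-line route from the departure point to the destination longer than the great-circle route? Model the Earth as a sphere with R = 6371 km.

Great circle: σ = 0.6487 rad → d_gc = Rσ = 4132.6 km
Rhumb: Δφ = +0.3153, Δλ = +1.4428, Δψ = +0.7315, q = Δφ/Δψ = 0.4311 → d_rh = R√(Δφ²+q²Δλ²) = 4442.8 km
Excess = (4442.8 − 4132.6) / 4132.6 = 310.2 / 4132.6 = 7.51% ≈ 7.5%

7.5%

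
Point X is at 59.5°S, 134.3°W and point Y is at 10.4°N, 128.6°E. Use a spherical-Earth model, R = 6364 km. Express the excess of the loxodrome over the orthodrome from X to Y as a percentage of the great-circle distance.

Great circle: σ = 1.7898 rad → d_gc = Rσ = 11390.2 km
Rhumb: Δφ = +1.2200, Δλ = -1.6947, Δψ = +1.4822, q = Δφ/Δψ = 0.8231 → d_rh = R√(Δφ²+q²Δλ²) = 11793.6 km
Excess = (11793.6 − 11390.2) / 11390.2 = 403.4 / 11390.2 = 3.54% ≈ 3.5%

3.5%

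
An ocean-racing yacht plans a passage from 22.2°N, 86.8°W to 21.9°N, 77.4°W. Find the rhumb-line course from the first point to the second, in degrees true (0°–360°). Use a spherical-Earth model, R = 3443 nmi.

92.0°

Meridional parts: M(φ₁)=+0.3975, M(φ₂)=+0.3919 → ΔM = -0.0056;  Δλ = +0.1641 rad
tan C = Δλ / ΔM = -29.0415 → C = 91.97°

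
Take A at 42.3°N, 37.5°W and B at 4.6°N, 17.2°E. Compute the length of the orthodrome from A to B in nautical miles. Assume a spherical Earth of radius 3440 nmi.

cos σ = sin φ₁ sin φ₂ + cos φ₁ cos φ₂ cos Δλ
      = sin(42.30°)sin(4.60°) + cos(42.30°)cos(4.60°)cos(54.70°) = 0.4800
σ = 61.315° → d = Rσ = 3440·1.07014 = 3681 nmi

3681 nmi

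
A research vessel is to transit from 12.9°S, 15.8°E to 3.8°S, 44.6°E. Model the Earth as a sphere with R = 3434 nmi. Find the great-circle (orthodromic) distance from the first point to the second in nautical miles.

1791 nmi

Haversine: a = sin²(Δφ/2)+cos φ₁ cos φ₂ sin²(Δλ/2) = 0.06645;  σ = 2·atan2(√a,√(1−a))
σ = 29.876° → d = Rσ = 3434·0.52143 = 1791 nmi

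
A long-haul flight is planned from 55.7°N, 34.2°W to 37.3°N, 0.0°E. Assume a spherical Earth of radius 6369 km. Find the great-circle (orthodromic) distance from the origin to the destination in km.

3266 km

cos σ = sin φ₁ sin φ₂ + cos φ₁ cos φ₂ cos Δλ
      = sin(55.70°)sin(37.30°) + cos(55.70°)cos(37.30°)cos(34.20°) = 0.8714
σ = 29.383° → d = Rσ = 6369·0.51283 = 3266 km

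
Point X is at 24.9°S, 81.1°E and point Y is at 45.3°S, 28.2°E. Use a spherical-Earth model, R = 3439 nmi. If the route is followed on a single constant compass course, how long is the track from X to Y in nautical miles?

Δψ = ln[tan(π/4+φ₂/2)/tan(π/4+φ₁/2)] = -0.4398;  Δφ = -0.3560 rad,  Δλ = -0.9233 rad
q = Δφ/Δψ = 0.8095
d = R·√(Δφ² + q²Δλ²) = 3439·0.82785 = 2847 nmi

2847 nmi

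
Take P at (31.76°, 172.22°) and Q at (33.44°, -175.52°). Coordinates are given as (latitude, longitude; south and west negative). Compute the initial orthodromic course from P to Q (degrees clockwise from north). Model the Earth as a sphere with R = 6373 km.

θ = atan2( sin Δλ·cos φ₂ ,  cos φ₁ sin φ₂ − sin φ₁ cos φ₂ cos Δλ )
  = atan2(+0.1772, +0.0393) = 77.48°

77.5°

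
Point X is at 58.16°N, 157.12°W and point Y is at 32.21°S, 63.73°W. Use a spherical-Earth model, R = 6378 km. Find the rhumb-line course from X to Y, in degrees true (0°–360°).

Meridional parts: M(φ₁)=+1.2544, M(φ₂)=-0.5944 → ΔM = -1.8488;  Δλ = +1.6300 rad
tan C = Δλ / ΔM = -0.8816 → C = 138.60°

138.6°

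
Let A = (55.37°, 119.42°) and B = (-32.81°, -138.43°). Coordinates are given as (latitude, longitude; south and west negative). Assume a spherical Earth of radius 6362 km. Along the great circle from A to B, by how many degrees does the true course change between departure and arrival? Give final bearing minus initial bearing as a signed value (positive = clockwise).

+37.3°

Initial bearing θ₁ = atan2(sin Δλ cos φ₂, cos φ₁ sin φ₂ − sin φ₁ cos φ₂ cos Δλ) = 101.18°
Final bearing θ₂ = (initial bearing from the destination back to the start) + 180° = 138.45°
Δθ = θ₂ − θ₁ = +37.3°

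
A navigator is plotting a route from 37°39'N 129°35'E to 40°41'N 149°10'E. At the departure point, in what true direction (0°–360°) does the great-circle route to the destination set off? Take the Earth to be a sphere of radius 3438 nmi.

N = sin Δλ·cos φ₂ = +0.2542;  D = cos φ₁ sin φ₂ − sin φ₁ cos φ₂ cos Δλ = +0.0797
initial course = atan2(N, D) = 72.59°

72.6°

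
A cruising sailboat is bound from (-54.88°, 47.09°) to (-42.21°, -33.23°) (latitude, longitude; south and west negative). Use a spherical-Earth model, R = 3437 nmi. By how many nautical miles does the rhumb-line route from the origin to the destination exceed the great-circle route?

Great circle: cos σ = sin φ₁ sin φ₂ + cos φ₁ cos φ₂ cos Δλ,  σ = 0.9005 rad → d_gc = 3095.2 nmi
Rhumb line: Δψ = +0.3365, q = Δφ/Δψ = 0.6572, d_rh = R√(Δφ²+q²Δλ²) = 3256.4 nmi
Excess = 3256.4 − 3095.2 = 161.2 ≈ 161 nmi

161 nmi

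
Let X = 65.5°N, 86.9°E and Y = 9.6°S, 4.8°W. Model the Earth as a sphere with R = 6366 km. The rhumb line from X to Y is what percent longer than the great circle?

3.9%

Great circle: σ = 1.7354 rad → d_gc = Rσ = 11047.7 km
Rhumb: Δφ = -1.3107, Δλ = -1.6005, Δψ = -1.6956, q = Δφ/Δψ = 0.7730 → d_rh = R√(Δφ²+q²Δλ²) = 11474.1 km
Excess = (11474.1 − 11047.7) / 11047.7 = 426.4 / 11047.7 = 3.86% ≈ 3.9%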